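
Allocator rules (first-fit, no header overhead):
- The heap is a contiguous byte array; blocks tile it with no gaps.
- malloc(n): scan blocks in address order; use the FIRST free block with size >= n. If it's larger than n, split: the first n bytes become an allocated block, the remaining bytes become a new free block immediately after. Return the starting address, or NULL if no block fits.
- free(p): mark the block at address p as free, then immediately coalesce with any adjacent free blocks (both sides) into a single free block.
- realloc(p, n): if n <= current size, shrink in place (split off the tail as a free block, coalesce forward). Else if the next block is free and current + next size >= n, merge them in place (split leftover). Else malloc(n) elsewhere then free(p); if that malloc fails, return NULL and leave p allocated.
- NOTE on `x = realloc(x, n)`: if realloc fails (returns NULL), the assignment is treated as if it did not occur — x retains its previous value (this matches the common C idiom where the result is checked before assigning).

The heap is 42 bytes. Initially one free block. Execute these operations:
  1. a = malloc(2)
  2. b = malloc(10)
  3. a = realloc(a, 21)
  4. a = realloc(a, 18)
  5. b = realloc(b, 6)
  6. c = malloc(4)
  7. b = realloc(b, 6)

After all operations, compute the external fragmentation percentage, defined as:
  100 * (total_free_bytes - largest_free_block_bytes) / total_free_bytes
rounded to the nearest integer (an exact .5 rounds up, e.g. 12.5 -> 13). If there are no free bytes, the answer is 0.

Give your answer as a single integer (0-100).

Answer: 14

Derivation:
Op 1: a = malloc(2) -> a = 0; heap: [0-1 ALLOC][2-41 FREE]
Op 2: b = malloc(10) -> b = 2; heap: [0-1 ALLOC][2-11 ALLOC][12-41 FREE]
Op 3: a = realloc(a, 21) -> a = 12; heap: [0-1 FREE][2-11 ALLOC][12-32 ALLOC][33-41 FREE]
Op 4: a = realloc(a, 18) -> a = 12; heap: [0-1 FREE][2-11 ALLOC][12-29 ALLOC][30-41 FREE]
Op 5: b = realloc(b, 6) -> b = 2; heap: [0-1 FREE][2-7 ALLOC][8-11 FREE][12-29 ALLOC][30-41 FREE]
Op 6: c = malloc(4) -> c = 8; heap: [0-1 FREE][2-7 ALLOC][8-11 ALLOC][12-29 ALLOC][30-41 FREE]
Op 7: b = realloc(b, 6) -> b = 2; heap: [0-1 FREE][2-7 ALLOC][8-11 ALLOC][12-29 ALLOC][30-41 FREE]
Free blocks: [2 12] total_free=14 largest=12 -> 100*(14-12)/14 = 200/14 ≈ 14.286 -> rounds to 14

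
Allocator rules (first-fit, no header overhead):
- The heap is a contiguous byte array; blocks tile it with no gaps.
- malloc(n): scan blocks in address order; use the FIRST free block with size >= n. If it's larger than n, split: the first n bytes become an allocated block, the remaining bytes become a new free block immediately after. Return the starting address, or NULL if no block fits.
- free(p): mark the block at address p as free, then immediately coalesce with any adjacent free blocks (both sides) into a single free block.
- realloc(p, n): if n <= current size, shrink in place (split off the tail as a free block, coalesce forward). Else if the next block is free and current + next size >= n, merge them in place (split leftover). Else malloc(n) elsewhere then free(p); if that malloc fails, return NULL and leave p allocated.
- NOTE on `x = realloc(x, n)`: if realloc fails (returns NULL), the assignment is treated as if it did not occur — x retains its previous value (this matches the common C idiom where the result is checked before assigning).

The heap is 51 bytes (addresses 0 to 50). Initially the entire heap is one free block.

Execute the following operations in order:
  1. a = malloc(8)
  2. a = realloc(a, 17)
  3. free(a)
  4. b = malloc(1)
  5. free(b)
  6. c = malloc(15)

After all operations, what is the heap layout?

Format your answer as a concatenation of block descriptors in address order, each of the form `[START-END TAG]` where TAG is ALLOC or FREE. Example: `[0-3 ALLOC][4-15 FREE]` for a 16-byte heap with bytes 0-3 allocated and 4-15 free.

Answer: [0-14 ALLOC][15-50 FREE]

Derivation:
Op 1: a = malloc(8) -> a = 0; heap: [0-7 ALLOC][8-50 FREE]
Op 2: a = realloc(a, 17) -> a = 0; heap: [0-16 ALLOC][17-50 FREE]
Op 3: free(a) -> (freed a); heap: [0-50 FREE]
Op 4: b = malloc(1) -> b = 0; heap: [0-0 ALLOC][1-50 FREE]
Op 5: free(b) -> (freed b); heap: [0-50 FREE]
Op 6: c = malloc(15) -> c = 0; heap: [0-14 ALLOC][15-50 FREE]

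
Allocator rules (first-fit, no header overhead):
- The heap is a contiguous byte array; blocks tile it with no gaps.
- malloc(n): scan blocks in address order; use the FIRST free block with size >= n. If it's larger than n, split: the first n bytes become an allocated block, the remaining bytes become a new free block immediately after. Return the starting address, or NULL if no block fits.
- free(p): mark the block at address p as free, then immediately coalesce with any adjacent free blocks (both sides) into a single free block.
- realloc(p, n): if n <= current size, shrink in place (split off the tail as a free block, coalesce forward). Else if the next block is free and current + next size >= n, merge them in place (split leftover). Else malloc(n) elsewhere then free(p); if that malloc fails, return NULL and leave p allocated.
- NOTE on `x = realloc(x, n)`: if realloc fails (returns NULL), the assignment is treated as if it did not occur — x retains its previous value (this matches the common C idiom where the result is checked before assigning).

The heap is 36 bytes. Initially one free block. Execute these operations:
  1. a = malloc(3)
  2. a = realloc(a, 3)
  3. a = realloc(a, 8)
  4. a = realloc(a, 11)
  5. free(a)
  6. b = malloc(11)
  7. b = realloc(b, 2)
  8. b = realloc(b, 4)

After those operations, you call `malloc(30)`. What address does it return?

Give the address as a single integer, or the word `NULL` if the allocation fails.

Answer: 4

Derivation:
Op 1: a = malloc(3) -> a = 0; heap: [0-2 ALLOC][3-35 FREE]
Op 2: a = realloc(a, 3) -> a = 0; heap: [0-2 ALLOC][3-35 FREE]
Op 3: a = realloc(a, 8) -> a = 0; heap: [0-7 ALLOC][8-35 FREE]
Op 4: a = realloc(a, 11) -> a = 0; heap: [0-10 ALLOC][11-35 FREE]
Op 5: free(a) -> (freed a); heap: [0-35 FREE]
Op 6: b = malloc(11) -> b = 0; heap: [0-10 ALLOC][11-35 FREE]
Op 7: b = realloc(b, 2) -> b = 0; heap: [0-1 ALLOC][2-35 FREE]
Op 8: b = realloc(b, 4) -> b = 0; heap: [0-3 ALLOC][4-35 FREE]
malloc(30): first-fit scan over [0-3 ALLOC][4-35 FREE] -> 4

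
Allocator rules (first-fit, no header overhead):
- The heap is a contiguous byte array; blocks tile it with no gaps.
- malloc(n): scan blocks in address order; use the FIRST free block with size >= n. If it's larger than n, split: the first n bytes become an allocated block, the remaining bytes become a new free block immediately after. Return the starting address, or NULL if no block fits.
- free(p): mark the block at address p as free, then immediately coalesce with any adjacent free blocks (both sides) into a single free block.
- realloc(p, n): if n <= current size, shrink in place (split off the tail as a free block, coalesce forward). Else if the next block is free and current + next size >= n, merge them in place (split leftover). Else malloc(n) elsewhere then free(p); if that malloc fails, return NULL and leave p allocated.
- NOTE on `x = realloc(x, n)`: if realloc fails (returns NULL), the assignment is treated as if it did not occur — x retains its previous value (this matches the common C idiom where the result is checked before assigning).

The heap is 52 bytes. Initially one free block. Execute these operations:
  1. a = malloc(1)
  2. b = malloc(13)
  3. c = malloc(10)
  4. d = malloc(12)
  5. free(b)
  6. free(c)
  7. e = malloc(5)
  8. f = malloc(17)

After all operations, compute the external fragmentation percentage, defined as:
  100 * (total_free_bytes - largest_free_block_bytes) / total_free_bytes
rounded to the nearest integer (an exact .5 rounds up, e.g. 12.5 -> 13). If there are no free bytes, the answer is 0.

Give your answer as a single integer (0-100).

Op 1: a = malloc(1) -> a = 0; heap: [0-0 ALLOC][1-51 FREE]
Op 2: b = malloc(13) -> b = 1; heap: [0-0 ALLOC][1-13 ALLOC][14-51 FREE]
Op 3: c = malloc(10) -> c = 14; heap: [0-0 ALLOC][1-13 ALLOC][14-23 ALLOC][24-51 FREE]
Op 4: d = malloc(12) -> d = 24; heap: [0-0 ALLOC][1-13 ALLOC][14-23 ALLOC][24-35 ALLOC][36-51 FREE]
Op 5: free(b) -> (freed b); heap: [0-0 ALLOC][1-13 FREE][14-23 ALLOC][24-35 ALLOC][36-51 FREE]
Op 6: free(c) -> (freed c); heap: [0-0 ALLOC][1-23 FREE][24-35 ALLOC][36-51 FREE]
Op 7: e = malloc(5) -> e = 1; heap: [0-0 ALLOC][1-5 ALLOC][6-23 FREE][24-35 ALLOC][36-51 FREE]
Op 8: f = malloc(17) -> f = 6; heap: [0-0 ALLOC][1-5 ALLOC][6-22 ALLOC][23-23 FREE][24-35 ALLOC][36-51 FREE]
Free blocks: [1 16] total_free=17 largest=16 -> 100*(17-16)/17 = 100/17 ≈ 5.882 -> rounds to 6

Answer: 6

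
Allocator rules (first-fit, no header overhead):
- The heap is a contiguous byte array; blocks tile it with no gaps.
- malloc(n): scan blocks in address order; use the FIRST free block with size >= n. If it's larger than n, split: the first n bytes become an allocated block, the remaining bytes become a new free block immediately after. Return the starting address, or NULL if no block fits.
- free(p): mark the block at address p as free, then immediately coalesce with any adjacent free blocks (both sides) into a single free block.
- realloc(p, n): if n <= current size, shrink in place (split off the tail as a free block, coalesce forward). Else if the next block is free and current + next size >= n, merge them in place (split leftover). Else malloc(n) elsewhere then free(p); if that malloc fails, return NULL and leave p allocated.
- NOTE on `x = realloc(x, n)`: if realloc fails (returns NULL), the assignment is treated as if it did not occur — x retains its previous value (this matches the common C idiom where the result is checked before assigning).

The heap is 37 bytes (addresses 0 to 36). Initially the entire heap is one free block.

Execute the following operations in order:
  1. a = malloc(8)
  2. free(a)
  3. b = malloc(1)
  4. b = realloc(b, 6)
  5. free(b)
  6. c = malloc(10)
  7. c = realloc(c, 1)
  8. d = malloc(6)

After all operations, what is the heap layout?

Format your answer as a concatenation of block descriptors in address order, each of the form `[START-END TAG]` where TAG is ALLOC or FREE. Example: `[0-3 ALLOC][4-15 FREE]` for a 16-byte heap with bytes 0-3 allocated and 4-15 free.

Answer: [0-0 ALLOC][1-6 ALLOC][7-36 FREE]

Derivation:
Op 1: a = malloc(8) -> a = 0; heap: [0-7 ALLOC][8-36 FREE]
Op 2: free(a) -> (freed a); heap: [0-36 FREE]
Op 3: b = malloc(1) -> b = 0; heap: [0-0 ALLOC][1-36 FREE]
Op 4: b = realloc(b, 6) -> b = 0; heap: [0-5 ALLOC][6-36 FREE]
Op 5: free(b) -> (freed b); heap: [0-36 FREE]
Op 6: c = malloc(10) -> c = 0; heap: [0-9 ALLOC][10-36 FREE]
Op 7: c = realloc(c, 1) -> c = 0; heap: [0-0 ALLOC][1-36 FREE]
Op 8: d = malloc(6) -> d = 1; heap: [0-0 ALLOC][1-6 ALLOC][7-36 FREE]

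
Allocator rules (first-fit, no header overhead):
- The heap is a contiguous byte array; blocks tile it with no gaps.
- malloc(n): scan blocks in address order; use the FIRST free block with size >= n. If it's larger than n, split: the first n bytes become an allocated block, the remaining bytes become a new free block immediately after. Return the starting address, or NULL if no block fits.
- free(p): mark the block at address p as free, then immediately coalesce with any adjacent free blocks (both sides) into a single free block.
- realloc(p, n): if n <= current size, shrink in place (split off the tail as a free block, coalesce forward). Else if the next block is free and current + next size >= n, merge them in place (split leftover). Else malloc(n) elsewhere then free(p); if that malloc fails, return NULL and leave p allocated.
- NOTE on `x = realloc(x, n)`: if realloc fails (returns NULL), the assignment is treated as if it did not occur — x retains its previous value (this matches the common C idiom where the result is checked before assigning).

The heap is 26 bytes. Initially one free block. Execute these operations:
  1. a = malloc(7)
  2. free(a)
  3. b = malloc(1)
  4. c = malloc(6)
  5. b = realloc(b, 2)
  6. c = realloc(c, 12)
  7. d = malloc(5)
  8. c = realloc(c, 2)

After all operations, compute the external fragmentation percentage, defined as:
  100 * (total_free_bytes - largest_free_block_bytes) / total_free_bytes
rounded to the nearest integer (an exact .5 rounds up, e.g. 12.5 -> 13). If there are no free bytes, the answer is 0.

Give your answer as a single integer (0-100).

Answer: 12

Derivation:
Op 1: a = malloc(7) -> a = 0; heap: [0-6 ALLOC][7-25 FREE]
Op 2: free(a) -> (freed a); heap: [0-25 FREE]
Op 3: b = malloc(1) -> b = 0; heap: [0-0 ALLOC][1-25 FREE]
Op 4: c = malloc(6) -> c = 1; heap: [0-0 ALLOC][1-6 ALLOC][7-25 FREE]
Op 5: b = realloc(b, 2) -> b = 7; heap: [0-0 FREE][1-6 ALLOC][7-8 ALLOC][9-25 FREE]
Op 6: c = realloc(c, 12) -> c = 9; heap: [0-6 FREE][7-8 ALLOC][9-20 ALLOC][21-25 FREE]
Op 7: d = malloc(5) -> d = 0; heap: [0-4 ALLOC][5-6 FREE][7-8 ALLOC][9-20 ALLOC][21-25 FREE]
Op 8: c = realloc(c, 2) -> c = 9; heap: [0-4 ALLOC][5-6 FREE][7-8 ALLOC][9-10 ALLOC][11-25 FREE]
Free blocks: [2 15] total_free=17 largest=15 -> 100*(17-15)/17 = 200/17 ≈ 11.765 -> rounds to 12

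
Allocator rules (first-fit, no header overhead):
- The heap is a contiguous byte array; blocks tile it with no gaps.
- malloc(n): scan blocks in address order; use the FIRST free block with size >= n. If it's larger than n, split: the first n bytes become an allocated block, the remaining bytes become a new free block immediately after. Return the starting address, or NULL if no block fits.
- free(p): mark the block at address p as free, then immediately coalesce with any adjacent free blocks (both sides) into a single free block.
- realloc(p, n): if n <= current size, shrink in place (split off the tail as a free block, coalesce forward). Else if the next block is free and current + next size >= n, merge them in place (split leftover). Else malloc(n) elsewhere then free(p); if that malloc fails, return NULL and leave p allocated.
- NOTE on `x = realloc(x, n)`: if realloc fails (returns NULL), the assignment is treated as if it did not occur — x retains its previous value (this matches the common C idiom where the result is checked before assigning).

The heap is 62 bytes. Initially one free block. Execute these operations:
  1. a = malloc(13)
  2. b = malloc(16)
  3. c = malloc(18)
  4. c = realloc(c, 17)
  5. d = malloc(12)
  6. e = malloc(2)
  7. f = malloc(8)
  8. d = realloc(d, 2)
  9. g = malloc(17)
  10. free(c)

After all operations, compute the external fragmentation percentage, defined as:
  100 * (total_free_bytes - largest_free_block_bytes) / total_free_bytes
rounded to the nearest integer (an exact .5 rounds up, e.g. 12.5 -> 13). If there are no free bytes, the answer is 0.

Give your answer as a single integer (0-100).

Op 1: a = malloc(13) -> a = 0; heap: [0-12 ALLOC][13-61 FREE]
Op 2: b = malloc(16) -> b = 13; heap: [0-12 ALLOC][13-28 ALLOC][29-61 FREE]
Op 3: c = malloc(18) -> c = 29; heap: [0-12 ALLOC][13-28 ALLOC][29-46 ALLOC][47-61 FREE]
Op 4: c = realloc(c, 17) -> c = 29; heap: [0-12 ALLOC][13-28 ALLOC][29-45 ALLOC][46-61 FREE]
Op 5: d = malloc(12) -> d = 46; heap: [0-12 ALLOC][13-28 ALLOC][29-45 ALLOC][46-57 ALLOC][58-61 FREE]
Op 6: e = malloc(2) -> e = 58; heap: [0-12 ALLOC][13-28 ALLOC][29-45 ALLOC][46-57 ALLOC][58-59 ALLOC][60-61 FREE]
Op 7: f = malloc(8) -> f = NULL; heap: [0-12 ALLOC][13-28 ALLOC][29-45 ALLOC][46-57 ALLOC][58-59 ALLOC][60-61 FREE]
Op 8: d = realloc(d, 2) -> d = 46; heap: [0-12 ALLOC][13-28 ALLOC][29-45 ALLOC][46-47 ALLOC][48-57 FREE][58-59 ALLOC][60-61 FREE]
Op 9: g = malloc(17) -> g = NULL; heap: [0-12 ALLOC][13-28 ALLOC][29-45 ALLOC][46-47 ALLOC][48-57 FREE][58-59 ALLOC][60-61 FREE]
Op 10: free(c) -> (freed c); heap: [0-12 ALLOC][13-28 ALLOC][29-45 FREE][46-47 ALLOC][48-57 FREE][58-59 ALLOC][60-61 FREE]
Free blocks: [17 10 2] total_free=29 largest=17 -> 100*(29-17)/29 = 1200/29 ≈ 41.379 -> rounds to 41

Answer: 41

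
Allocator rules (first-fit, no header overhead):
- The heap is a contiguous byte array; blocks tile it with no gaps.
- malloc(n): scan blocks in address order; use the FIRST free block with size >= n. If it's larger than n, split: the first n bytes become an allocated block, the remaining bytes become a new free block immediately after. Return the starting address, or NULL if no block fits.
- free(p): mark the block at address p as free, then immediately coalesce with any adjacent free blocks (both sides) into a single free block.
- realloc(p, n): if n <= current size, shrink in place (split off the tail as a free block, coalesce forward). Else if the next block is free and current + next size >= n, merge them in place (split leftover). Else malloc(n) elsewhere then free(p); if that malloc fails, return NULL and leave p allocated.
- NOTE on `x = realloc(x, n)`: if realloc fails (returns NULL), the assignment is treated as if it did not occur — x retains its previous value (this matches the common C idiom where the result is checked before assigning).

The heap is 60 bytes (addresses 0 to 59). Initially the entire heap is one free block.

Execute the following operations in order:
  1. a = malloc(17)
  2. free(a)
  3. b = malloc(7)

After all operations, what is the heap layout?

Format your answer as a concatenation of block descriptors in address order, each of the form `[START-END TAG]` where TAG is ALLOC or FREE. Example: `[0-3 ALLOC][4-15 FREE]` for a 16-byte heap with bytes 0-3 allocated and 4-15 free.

Op 1: a = malloc(17) -> a = 0; heap: [0-16 ALLOC][17-59 FREE]
Op 2: free(a) -> (freed a); heap: [0-59 FREE]
Op 3: b = malloc(7) -> b = 0; heap: [0-6 ALLOC][7-59 FREE]

Answer: [0-6 ALLOC][7-59 FREE]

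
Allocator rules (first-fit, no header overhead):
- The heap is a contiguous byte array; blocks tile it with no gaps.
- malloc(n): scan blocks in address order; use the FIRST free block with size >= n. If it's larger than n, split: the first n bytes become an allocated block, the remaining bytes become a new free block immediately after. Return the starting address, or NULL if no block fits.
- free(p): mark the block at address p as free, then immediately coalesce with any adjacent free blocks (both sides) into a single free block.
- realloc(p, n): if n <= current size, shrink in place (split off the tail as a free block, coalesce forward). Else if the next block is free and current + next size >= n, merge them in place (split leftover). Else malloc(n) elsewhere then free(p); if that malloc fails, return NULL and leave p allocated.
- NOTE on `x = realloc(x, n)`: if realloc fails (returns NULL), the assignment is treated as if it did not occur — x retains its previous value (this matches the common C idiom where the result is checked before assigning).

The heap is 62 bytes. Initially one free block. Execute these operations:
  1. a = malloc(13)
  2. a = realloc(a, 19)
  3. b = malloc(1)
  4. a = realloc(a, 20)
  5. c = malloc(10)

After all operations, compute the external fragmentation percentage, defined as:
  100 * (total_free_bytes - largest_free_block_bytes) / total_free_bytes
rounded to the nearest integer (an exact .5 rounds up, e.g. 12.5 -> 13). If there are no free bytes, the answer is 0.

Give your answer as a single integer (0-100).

Op 1: a = malloc(13) -> a = 0; heap: [0-12 ALLOC][13-61 FREE]
Op 2: a = realloc(a, 19) -> a = 0; heap: [0-18 ALLOC][19-61 FREE]
Op 3: b = malloc(1) -> b = 19; heap: [0-18 ALLOC][19-19 ALLOC][20-61 FREE]
Op 4: a = realloc(a, 20) -> a = 20; heap: [0-18 FREE][19-19 ALLOC][20-39 ALLOC][40-61 FREE]
Op 5: c = malloc(10) -> c = 0; heap: [0-9 ALLOC][10-18 FREE][19-19 ALLOC][20-39 ALLOC][40-61 FREE]
Free blocks: [9 22] total_free=31 largest=22 -> 100*(31-22)/31 = 900/31 ≈ 29.032 -> rounds to 29

Answer: 29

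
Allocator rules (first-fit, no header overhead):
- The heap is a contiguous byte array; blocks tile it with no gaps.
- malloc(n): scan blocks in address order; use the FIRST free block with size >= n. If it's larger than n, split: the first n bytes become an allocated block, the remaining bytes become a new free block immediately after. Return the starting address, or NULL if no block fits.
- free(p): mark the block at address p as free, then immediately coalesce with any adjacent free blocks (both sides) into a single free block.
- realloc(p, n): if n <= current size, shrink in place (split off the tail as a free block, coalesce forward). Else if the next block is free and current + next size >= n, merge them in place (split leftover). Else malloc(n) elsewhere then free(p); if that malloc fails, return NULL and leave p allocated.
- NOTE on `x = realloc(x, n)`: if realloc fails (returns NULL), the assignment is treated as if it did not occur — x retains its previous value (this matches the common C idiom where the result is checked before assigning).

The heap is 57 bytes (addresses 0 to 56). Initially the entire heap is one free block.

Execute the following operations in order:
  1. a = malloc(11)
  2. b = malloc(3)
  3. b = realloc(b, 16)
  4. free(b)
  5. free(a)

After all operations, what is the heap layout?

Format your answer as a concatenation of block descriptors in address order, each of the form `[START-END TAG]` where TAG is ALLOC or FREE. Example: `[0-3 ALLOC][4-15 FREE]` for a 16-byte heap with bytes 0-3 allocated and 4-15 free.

Op 1: a = malloc(11) -> a = 0; heap: [0-10 ALLOC][11-56 FREE]
Op 2: b = malloc(3) -> b = 11; heap: [0-10 ALLOC][11-13 ALLOC][14-56 FREE]
Op 3: b = realloc(b, 16) -> b = 11; heap: [0-10 ALLOC][11-26 ALLOC][27-56 FREE]
Op 4: free(b) -> (freed b); heap: [0-10 ALLOC][11-56 FREE]
Op 5: free(a) -> (freed a); heap: [0-56 FREE]

Answer: [0-56 FREE]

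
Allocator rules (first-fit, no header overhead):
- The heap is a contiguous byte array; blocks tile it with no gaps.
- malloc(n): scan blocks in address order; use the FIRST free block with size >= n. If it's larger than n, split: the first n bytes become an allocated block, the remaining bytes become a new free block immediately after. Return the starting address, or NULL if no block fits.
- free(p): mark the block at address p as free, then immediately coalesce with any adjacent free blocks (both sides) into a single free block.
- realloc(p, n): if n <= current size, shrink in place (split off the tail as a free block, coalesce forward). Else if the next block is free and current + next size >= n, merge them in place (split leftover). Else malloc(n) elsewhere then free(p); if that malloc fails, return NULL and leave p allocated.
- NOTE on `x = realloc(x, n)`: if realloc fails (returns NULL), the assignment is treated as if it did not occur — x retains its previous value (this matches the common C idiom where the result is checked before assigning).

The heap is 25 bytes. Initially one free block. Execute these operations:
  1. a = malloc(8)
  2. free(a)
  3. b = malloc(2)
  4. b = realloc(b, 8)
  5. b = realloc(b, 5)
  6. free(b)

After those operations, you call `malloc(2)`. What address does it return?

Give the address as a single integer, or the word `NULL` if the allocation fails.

Answer: 0

Derivation:
Op 1: a = malloc(8) -> a = 0; heap: [0-7 ALLOC][8-24 FREE]
Op 2: free(a) -> (freed a); heap: [0-24 FREE]
Op 3: b = malloc(2) -> b = 0; heap: [0-1 ALLOC][2-24 FREE]
Op 4: b = realloc(b, 8) -> b = 0; heap: [0-7 ALLOC][8-24 FREE]
Op 5: b = realloc(b, 5) -> b = 0; heap: [0-4 ALLOC][5-24 FREE]
Op 6: free(b) -> (freed b); heap: [0-24 FREE]
malloc(2): first-fit scan over [0-24 FREE] -> 0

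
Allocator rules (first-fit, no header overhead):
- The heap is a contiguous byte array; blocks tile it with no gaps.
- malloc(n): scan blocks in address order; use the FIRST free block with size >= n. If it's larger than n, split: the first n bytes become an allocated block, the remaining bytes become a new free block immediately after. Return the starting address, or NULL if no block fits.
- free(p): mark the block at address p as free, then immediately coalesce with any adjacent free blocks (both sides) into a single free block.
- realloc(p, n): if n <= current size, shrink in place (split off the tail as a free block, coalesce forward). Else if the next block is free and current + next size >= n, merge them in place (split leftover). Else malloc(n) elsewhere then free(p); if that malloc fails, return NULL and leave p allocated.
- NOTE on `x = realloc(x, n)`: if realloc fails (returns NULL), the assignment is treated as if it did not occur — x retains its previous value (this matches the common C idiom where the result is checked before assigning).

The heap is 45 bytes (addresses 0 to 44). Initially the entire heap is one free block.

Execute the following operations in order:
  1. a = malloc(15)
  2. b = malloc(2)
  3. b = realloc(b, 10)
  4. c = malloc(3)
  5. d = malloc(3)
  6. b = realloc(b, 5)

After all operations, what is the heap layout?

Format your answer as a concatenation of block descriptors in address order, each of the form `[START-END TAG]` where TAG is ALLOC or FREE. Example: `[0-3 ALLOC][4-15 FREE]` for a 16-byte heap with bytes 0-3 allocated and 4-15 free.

Op 1: a = malloc(15) -> a = 0; heap: [0-14 ALLOC][15-44 FREE]
Op 2: b = malloc(2) -> b = 15; heap: [0-14 ALLOC][15-16 ALLOC][17-44 FREE]
Op 3: b = realloc(b, 10) -> b = 15; heap: [0-14 ALLOC][15-24 ALLOC][25-44 FREE]
Op 4: c = malloc(3) -> c = 25; heap: [0-14 ALLOC][15-24 ALLOC][25-27 ALLOC][28-44 FREE]
Op 5: d = malloc(3) -> d = 28; heap: [0-14 ALLOC][15-24 ALLOC][25-27 ALLOC][28-30 ALLOC][31-44 FREE]
Op 6: b = realloc(b, 5) -> b = 15; heap: [0-14 ALLOC][15-19 ALLOC][20-24 FREE][25-27 ALLOC][28-30 ALLOC][31-44 FREE]

Answer: [0-14 ALLOC][15-19 ALLOC][20-24 FREE][25-27 ALLOC][28-30 ALLOC][31-44 FREE]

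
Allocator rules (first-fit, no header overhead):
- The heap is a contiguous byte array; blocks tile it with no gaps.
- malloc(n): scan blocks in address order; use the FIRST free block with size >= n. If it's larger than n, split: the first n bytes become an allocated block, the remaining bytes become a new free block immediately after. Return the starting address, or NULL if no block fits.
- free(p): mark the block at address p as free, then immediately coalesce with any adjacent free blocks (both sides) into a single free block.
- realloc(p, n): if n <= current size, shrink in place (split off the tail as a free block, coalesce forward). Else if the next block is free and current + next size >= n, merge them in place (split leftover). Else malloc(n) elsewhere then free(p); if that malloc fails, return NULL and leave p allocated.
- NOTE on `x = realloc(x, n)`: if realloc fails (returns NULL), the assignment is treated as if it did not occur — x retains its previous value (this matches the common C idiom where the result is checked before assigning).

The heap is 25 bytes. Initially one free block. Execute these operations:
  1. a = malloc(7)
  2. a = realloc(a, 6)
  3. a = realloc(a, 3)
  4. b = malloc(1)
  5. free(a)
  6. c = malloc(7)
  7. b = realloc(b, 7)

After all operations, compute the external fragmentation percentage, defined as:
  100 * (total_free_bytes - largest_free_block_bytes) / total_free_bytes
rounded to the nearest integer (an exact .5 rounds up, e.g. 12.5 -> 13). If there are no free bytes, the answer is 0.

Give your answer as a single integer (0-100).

Answer: 36

Derivation:
Op 1: a = malloc(7) -> a = 0; heap: [0-6 ALLOC][7-24 FREE]
Op 2: a = realloc(a, 6) -> a = 0; heap: [0-5 ALLOC][6-24 FREE]
Op 3: a = realloc(a, 3) -> a = 0; heap: [0-2 ALLOC][3-24 FREE]
Op 4: b = malloc(1) -> b = 3; heap: [0-2 ALLOC][3-3 ALLOC][4-24 FREE]
Op 5: free(a) -> (freed a); heap: [0-2 FREE][3-3 ALLOC][4-24 FREE]
Op 6: c = malloc(7) -> c = 4; heap: [0-2 FREE][3-3 ALLOC][4-10 ALLOC][11-24 FREE]
Op 7: b = realloc(b, 7) -> b = 11; heap: [0-3 FREE][4-10 ALLOC][11-17 ALLOC][18-24 FREE]
Free blocks: [4 7] total_free=11 largest=7 -> 100*(11-7)/11 = 400/11 ≈ 36.364 -> rounds to 36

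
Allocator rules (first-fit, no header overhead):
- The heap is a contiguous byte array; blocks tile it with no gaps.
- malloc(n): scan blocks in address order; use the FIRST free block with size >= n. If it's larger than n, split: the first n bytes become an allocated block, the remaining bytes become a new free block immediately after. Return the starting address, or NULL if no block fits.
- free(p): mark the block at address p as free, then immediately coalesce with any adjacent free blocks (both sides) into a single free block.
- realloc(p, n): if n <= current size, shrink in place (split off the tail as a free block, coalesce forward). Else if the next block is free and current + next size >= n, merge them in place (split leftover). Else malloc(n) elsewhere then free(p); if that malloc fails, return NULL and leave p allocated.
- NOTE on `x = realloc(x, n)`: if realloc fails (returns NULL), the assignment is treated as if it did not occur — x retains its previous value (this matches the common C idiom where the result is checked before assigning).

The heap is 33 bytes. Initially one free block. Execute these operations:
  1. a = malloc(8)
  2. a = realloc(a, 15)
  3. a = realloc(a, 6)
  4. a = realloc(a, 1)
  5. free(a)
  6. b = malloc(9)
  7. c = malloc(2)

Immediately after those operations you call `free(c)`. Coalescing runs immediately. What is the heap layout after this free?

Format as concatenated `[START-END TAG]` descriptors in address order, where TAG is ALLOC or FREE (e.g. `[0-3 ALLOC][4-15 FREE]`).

Answer: [0-8 ALLOC][9-32 FREE]

Derivation:
Op 1: a = malloc(8) -> a = 0; heap: [0-7 ALLOC][8-32 FREE]
Op 2: a = realloc(a, 15) -> a = 0; heap: [0-14 ALLOC][15-32 FREE]
Op 3: a = realloc(a, 6) -> a = 0; heap: [0-5 ALLOC][6-32 FREE]
Op 4: a = realloc(a, 1) -> a = 0; heap: [0-0 ALLOC][1-32 FREE]
Op 5: free(a) -> (freed a); heap: [0-32 FREE]
Op 6: b = malloc(9) -> b = 0; heap: [0-8 ALLOC][9-32 FREE]
Op 7: c = malloc(2) -> c = 9; heap: [0-8 ALLOC][9-10 ALLOC][11-32 FREE]
free(c): c = 9 -> block [9-10 ALLOC]; mark free, coalesce with adjacent free neighbors -> [0-8 ALLOC][9-32 FREE]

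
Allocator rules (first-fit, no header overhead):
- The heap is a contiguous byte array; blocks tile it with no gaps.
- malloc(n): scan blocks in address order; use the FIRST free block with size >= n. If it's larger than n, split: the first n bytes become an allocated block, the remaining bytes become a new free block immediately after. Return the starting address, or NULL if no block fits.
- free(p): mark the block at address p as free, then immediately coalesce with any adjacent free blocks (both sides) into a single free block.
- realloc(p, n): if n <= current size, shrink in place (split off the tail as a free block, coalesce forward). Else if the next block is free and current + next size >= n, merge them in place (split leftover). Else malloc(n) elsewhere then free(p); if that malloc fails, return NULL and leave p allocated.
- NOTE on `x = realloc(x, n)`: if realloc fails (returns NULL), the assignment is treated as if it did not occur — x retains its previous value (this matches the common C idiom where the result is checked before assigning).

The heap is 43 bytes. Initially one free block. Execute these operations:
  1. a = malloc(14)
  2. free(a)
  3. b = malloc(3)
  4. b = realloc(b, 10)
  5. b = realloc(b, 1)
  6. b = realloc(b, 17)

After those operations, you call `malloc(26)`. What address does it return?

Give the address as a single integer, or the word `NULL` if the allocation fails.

Answer: 17

Derivation:
Op 1: a = malloc(14) -> a = 0; heap: [0-13 ALLOC][14-42 FREE]
Op 2: free(a) -> (freed a); heap: [0-42 FREE]
Op 3: b = malloc(3) -> b = 0; heap: [0-2 ALLOC][3-42 FREE]
Op 4: b = realloc(b, 10) -> b = 0; heap: [0-9 ALLOC][10-42 FREE]
Op 5: b = realloc(b, 1) -> b = 0; heap: [0-0 ALLOC][1-42 FREE]
Op 6: b = realloc(b, 17) -> b = 0; heap: [0-16 ALLOC][17-42 FREE]
malloc(26): first-fit scan over [0-16 ALLOC][17-42 FREE] -> 17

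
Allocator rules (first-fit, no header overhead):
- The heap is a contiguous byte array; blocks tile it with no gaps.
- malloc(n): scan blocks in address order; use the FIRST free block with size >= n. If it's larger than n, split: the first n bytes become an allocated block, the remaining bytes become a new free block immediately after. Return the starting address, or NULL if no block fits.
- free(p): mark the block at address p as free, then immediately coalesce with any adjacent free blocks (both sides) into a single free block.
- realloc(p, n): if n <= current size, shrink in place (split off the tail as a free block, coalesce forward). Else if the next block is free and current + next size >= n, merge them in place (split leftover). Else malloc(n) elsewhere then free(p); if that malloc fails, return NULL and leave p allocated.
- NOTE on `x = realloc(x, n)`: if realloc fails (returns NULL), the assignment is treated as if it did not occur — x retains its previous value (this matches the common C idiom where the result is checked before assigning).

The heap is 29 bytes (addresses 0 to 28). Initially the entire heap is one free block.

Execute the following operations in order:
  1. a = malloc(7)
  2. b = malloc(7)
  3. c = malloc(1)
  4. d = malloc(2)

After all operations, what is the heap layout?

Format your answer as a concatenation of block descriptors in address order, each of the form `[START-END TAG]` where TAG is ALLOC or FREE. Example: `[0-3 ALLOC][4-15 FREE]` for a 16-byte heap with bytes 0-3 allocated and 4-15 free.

Op 1: a = malloc(7) -> a = 0; heap: [0-6 ALLOC][7-28 FREE]
Op 2: b = malloc(7) -> b = 7; heap: [0-6 ALLOC][7-13 ALLOC][14-28 FREE]
Op 3: c = malloc(1) -> c = 14; heap: [0-6 ALLOC][7-13 ALLOC][14-14 ALLOC][15-28 FREE]
Op 4: d = malloc(2) -> d = 15; heap: [0-6 ALLOC][7-13 ALLOC][14-14 ALLOC][15-16 ALLOC][17-28 FREE]

Answer: [0-6 ALLOC][7-13 ALLOC][14-14 ALLOC][15-16 ALLOC][17-28 FREE]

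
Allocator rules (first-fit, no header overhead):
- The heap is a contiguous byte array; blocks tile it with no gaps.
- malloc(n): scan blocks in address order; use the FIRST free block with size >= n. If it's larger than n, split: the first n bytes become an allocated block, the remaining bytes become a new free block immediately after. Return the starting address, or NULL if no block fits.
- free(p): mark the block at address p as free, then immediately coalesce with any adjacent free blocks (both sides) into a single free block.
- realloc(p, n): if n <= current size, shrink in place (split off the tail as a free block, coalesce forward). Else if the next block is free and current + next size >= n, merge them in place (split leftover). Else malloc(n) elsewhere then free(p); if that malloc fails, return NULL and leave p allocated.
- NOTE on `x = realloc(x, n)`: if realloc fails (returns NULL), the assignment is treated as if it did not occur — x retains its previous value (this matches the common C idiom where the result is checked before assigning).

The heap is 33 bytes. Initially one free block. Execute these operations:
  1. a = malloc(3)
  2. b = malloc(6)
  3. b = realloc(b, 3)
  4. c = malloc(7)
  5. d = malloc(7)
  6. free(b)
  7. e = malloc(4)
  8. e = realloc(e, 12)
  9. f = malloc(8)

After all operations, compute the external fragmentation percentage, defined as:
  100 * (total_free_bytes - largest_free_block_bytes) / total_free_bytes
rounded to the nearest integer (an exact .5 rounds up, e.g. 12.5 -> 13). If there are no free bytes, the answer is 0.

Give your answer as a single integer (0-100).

Answer: 25

Derivation:
Op 1: a = malloc(3) -> a = 0; heap: [0-2 ALLOC][3-32 FREE]
Op 2: b = malloc(6) -> b = 3; heap: [0-2 ALLOC][3-8 ALLOC][9-32 FREE]
Op 3: b = realloc(b, 3) -> b = 3; heap: [0-2 ALLOC][3-5 ALLOC][6-32 FREE]
Op 4: c = malloc(7) -> c = 6; heap: [0-2 ALLOC][3-5 ALLOC][6-12 ALLOC][13-32 FREE]
Op 5: d = malloc(7) -> d = 13; heap: [0-2 ALLOC][3-5 ALLOC][6-12 ALLOC][13-19 ALLOC][20-32 FREE]
Op 6: free(b) -> (freed b); heap: [0-2 ALLOC][3-5 FREE][6-12 ALLOC][13-19 ALLOC][20-32 FREE]
Op 7: e = malloc(4) -> e = 20; heap: [0-2 ALLOC][3-5 FREE][6-12 ALLOC][13-19 ALLOC][20-23 ALLOC][24-32 FREE]
Op 8: e = realloc(e, 12) -> e = 20; heap: [0-2 ALLOC][3-5 FREE][6-12 ALLOC][13-19 ALLOC][20-31 ALLOC][32-32 FREE]
Op 9: f = malloc(8) -> f = NULL; heap: [0-2 ALLOC][3-5 FREE][6-12 ALLOC][13-19 ALLOC][20-31 ALLOC][32-32 FREE]
Free blocks: [3 1] total_free=4 largest=3 -> 100*(4-3)/4 = 100/4 = 25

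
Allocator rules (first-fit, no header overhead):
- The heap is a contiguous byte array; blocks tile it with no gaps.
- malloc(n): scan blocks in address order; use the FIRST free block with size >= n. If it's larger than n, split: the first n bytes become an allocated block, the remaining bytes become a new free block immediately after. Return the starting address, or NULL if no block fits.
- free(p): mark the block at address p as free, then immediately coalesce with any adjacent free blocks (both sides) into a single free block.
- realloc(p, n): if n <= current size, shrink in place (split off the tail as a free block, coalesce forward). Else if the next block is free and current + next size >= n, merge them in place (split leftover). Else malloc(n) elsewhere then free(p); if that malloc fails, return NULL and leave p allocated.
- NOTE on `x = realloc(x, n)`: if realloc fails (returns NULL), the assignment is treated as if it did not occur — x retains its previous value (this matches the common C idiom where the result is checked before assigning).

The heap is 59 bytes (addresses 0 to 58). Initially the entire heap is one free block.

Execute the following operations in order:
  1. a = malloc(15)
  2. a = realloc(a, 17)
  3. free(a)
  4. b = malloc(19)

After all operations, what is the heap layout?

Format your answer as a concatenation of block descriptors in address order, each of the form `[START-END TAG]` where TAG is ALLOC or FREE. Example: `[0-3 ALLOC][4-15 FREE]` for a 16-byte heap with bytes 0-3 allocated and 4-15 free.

Op 1: a = malloc(15) -> a = 0; heap: [0-14 ALLOC][15-58 FREE]
Op 2: a = realloc(a, 17) -> a = 0; heap: [0-16 ALLOC][17-58 FREE]
Op 3: free(a) -> (freed a); heap: [0-58 FREE]
Op 4: b = malloc(19) -> b = 0; heap: [0-18 ALLOC][19-58 FREE]

Answer: [0-18 ALLOC][19-58 FREE]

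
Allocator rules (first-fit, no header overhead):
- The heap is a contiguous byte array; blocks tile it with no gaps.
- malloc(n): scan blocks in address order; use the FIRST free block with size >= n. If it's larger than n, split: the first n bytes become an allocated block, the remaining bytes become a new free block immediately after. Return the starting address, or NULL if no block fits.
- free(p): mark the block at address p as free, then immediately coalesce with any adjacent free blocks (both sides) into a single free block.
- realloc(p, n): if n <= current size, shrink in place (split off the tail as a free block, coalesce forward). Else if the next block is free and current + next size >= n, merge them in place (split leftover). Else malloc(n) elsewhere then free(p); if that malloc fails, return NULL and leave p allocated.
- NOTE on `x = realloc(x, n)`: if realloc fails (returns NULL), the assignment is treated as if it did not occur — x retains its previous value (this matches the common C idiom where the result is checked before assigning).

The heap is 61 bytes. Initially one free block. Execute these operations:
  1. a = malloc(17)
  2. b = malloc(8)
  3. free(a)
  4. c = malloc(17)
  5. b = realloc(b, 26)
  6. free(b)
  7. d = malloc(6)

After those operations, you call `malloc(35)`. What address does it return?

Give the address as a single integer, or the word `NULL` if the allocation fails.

Op 1: a = malloc(17) -> a = 0; heap: [0-16 ALLOC][17-60 FREE]
Op 2: b = malloc(8) -> b = 17; heap: [0-16 ALLOC][17-24 ALLOC][25-60 FREE]
Op 3: free(a) -> (freed a); heap: [0-16 FREE][17-24 ALLOC][25-60 FREE]
Op 4: c = malloc(17) -> c = 0; heap: [0-16 ALLOC][17-24 ALLOC][25-60 FREE]
Op 5: b = realloc(b, 26) -> b = 17; heap: [0-16 ALLOC][17-42 ALLOC][43-60 FREE]
Op 6: free(b) -> (freed b); heap: [0-16 ALLOC][17-60 FREE]
Op 7: d = malloc(6) -> d = 17; heap: [0-16 ALLOC][17-22 ALLOC][23-60 FREE]
malloc(35): first-fit scan over [0-16 ALLOC][17-22 ALLOC][23-60 FREE] -> 23

Answer: 23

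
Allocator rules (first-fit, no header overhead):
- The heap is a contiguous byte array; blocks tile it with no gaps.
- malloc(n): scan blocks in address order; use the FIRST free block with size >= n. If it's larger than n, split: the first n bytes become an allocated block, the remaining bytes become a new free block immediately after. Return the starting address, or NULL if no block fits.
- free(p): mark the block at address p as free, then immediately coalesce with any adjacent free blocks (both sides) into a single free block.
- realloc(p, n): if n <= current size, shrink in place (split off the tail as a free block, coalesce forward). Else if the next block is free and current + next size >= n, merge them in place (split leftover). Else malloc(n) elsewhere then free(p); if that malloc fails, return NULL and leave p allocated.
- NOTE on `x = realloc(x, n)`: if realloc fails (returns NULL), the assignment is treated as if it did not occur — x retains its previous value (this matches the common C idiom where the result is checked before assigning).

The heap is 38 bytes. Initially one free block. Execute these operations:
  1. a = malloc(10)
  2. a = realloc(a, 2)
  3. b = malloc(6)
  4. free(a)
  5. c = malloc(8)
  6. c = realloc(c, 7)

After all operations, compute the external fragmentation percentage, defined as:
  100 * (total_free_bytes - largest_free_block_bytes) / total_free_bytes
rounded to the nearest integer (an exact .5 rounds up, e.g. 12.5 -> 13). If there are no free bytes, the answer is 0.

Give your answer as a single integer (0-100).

Op 1: a = malloc(10) -> a = 0; heap: [0-9 ALLOC][10-37 FREE]
Op 2: a = realloc(a, 2) -> a = 0; heap: [0-1 ALLOC][2-37 FREE]
Op 3: b = malloc(6) -> b = 2; heap: [0-1 ALLOC][2-7 ALLOC][8-37 FREE]
Op 4: free(a) -> (freed a); heap: [0-1 FREE][2-7 ALLOC][8-37 FREE]
Op 5: c = malloc(8) -> c = 8; heap: [0-1 FREE][2-7 ALLOC][8-15 ALLOC][16-37 FREE]
Op 6: c = realloc(c, 7) -> c = 8; heap: [0-1 FREE][2-7 ALLOC][8-14 ALLOC][15-37 FREE]
Free blocks: [2 23] total_free=25 largest=23 -> 100*(25-23)/25 = 200/25 = 8

Answer: 8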